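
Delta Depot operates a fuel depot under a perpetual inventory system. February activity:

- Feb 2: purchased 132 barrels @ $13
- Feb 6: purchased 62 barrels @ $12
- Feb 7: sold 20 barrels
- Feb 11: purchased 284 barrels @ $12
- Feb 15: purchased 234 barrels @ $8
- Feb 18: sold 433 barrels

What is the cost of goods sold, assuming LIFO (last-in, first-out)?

COGS = $4,500

Feb 7, 20 sold [LIFO — newest first]: 20 @ $12 = $240
Feb 18, 433 sold [LIFO — newest first]: 234 @ $8 + 199 @ $12 = $4,260
Total COGS = $240 + $4,260 = $4,500
Ending inventory: 132 @ $13 + 42 @ $12 + 85 @ $12 = $3,240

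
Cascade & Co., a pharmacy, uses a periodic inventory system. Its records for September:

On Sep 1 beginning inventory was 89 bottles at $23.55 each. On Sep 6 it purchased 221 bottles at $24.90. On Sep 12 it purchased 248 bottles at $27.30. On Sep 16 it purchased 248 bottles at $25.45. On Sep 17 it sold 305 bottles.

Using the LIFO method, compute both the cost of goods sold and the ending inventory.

Sep 17, 305 sold [LIFO — newest first]: 248 @ $25.45 + 57 @ $27.30 = $7,867.70
Ending inventory: 89 @ $23.55 + 221 @ $24.90 + 191 @ $27.30 = $12,813.15
Check: goods available $20,680.85 = COGS $7,867.70 + ending $12,813.15

COGS = $7,867.70; ending inventory = $12,813.15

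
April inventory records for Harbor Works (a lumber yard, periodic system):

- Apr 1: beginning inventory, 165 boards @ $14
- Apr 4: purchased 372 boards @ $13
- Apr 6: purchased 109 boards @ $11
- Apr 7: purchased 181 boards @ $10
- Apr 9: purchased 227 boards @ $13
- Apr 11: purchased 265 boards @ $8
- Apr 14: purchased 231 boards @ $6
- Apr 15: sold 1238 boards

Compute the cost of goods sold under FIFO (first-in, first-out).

Apr 15, 1238 sold [FIFO — oldest first]: 165 @ $14 + 372 @ $13 + 109 @ $11 + 181 @ $10 + 227 @ $13 + 184 @ $8 = $14,578
Ending inventory: 81 @ $8 + 231 @ $6 = $2,034

COGS = $14,578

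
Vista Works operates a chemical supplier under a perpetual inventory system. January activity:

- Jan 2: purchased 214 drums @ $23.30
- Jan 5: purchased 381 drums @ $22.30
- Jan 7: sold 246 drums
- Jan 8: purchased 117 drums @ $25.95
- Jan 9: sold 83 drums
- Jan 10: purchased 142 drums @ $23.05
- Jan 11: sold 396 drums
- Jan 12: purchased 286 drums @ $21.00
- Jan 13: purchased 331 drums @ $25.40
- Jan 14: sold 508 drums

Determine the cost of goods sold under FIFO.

Jan 7, 246 sold [FIFO — oldest first]: 214 @ $23.30 + 32 @ $22.30 = $5,699.80
Jan 9, 83 sold [FIFO — oldest first]: 83 @ $22.30 = $1,850.90
Jan 11, 396 sold [FIFO — oldest first]: 266 @ $22.30 + 117 @ $25.95 + 13 @ $23.05 = $9,267.60
Jan 14, 508 sold [FIFO — oldest first]: 129 @ $23.05 + 286 @ $21.00 + 93 @ $25.40 = $11,341.65
Total COGS = $5,699.80 + $1,850.90 + $9,267.60 + $11,341.65 = $28,159.95
Ending inventory: 238 @ $25.40 = $6,045.20

COGS = $28,159.95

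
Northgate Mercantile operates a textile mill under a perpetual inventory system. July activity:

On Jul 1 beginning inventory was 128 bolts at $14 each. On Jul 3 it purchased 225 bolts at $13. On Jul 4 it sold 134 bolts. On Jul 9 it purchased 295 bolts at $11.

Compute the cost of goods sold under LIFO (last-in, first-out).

Jul 4, 134 sold [LIFO — newest first]: 134 @ $13 = $1,742
Ending inventory: 128 @ $14 + 91 @ $13 + 295 @ $11 = $6,220

COGS = $1,742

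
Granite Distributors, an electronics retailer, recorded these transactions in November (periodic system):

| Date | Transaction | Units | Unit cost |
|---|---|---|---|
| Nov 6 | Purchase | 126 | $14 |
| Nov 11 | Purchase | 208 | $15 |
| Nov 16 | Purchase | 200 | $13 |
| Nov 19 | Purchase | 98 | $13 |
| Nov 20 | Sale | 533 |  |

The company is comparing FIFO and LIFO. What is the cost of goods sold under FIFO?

COGS = $7,471

FIFO COGS: 126 @ $14 + 208 @ $15 + 199 @ $13 = $7,471
LIFO COGS: 98 @ $13 + 200 @ $13 + 208 @ $15 + 27 @ $14 = $7,372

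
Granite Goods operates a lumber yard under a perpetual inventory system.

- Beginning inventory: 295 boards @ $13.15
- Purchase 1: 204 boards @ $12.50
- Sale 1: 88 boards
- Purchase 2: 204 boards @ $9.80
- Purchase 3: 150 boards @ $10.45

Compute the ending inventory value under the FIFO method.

Sale 1 (88) [FIFO — oldest first]: 88 @ $13.15 = $1,157.20
Ending inventory: 207 @ $13.15 + 204 @ $12.50 + 204 @ $9.80 + 150 @ $10.45 = $8,838.75
Check: goods available $9,995.95 = COGS $1,157.20 + ending $8,838.75

Ending inventory = $8,838.75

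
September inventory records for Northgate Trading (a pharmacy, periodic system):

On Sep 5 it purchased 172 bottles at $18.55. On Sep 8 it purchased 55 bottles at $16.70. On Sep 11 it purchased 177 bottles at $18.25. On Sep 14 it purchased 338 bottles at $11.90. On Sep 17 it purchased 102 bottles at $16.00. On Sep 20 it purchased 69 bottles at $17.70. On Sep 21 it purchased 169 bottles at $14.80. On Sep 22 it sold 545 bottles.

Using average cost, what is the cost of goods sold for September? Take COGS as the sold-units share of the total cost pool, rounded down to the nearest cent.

COGS = $8,419.82

Sep 22, sell 545: 545/1082 × $16,716.05 → $8,419.82
Ending inventory (cost pool remaining) = $8,296.23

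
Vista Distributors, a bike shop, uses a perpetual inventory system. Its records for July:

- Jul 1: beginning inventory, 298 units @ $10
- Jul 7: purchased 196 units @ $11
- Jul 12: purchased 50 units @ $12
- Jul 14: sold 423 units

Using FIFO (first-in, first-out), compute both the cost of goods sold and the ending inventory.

Jul 14, 423 sold [FIFO — oldest first]: 298 @ $10 + 125 @ $11 = $4,355
Ending inventory: 71 @ $11 + 50 @ $12 = $1,381

COGS = $4,355; ending inventory = $1,381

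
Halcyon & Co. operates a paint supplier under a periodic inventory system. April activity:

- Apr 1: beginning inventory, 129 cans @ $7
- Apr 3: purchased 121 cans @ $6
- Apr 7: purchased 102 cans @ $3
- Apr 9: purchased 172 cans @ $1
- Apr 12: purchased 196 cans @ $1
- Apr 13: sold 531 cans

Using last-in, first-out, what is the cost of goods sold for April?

COGS = $1,040

Apr 13, 531 sold [LIFO — newest first]: 196 @ $1 + 172 @ $1 + 102 @ $3 + 61 @ $6 = $1,040
Ending inventory: 129 @ $7 + 60 @ $6 = $1,263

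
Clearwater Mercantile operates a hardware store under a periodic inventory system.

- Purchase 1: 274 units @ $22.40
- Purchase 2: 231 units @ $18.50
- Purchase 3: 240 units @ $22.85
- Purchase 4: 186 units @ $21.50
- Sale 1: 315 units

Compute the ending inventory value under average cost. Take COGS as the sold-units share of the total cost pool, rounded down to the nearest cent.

Sale 1, sell 315: 315/931 × $19,894.10 → $6,731.08
Ending inventory (cost pool remaining) = $13,163.02

Ending inventory = $13,163.02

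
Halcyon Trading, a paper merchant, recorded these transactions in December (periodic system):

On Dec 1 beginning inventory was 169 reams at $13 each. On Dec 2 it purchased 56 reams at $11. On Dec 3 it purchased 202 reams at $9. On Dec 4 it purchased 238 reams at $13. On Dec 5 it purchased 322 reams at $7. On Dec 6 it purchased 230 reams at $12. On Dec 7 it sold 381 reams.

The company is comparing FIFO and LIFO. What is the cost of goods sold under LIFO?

COGS = $3,817

FIFO COGS: 169 @ $13 + 56 @ $11 + 156 @ $9 = $4,217
LIFO COGS: 230 @ $12 + 151 @ $7 = $3,817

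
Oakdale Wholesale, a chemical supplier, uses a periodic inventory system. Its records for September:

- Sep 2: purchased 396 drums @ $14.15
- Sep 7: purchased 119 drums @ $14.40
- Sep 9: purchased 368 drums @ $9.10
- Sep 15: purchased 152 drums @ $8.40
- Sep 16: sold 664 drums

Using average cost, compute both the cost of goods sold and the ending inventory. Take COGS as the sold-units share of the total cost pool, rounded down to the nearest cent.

COGS = $7,661.72; ending inventory = $4,280.88

Sep 16, sell 664: 664/1035 × $11,942.60 → $7,661.72
Ending inventory (cost pool remaining) = $4,280.88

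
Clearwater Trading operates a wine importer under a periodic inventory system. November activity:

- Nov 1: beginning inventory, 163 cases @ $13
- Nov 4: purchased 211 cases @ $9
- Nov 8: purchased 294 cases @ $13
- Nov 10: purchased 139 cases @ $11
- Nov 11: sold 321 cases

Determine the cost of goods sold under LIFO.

Nov 11, 321 sold [LIFO — newest first]: 139 @ $11 + 182 @ $13 = $3,895
Ending inventory: 163 @ $13 + 211 @ $9 + 112 @ $13 = $5,474
Check: goods available $9,369 = COGS $3,895 + ending $5,474

COGS = $3,895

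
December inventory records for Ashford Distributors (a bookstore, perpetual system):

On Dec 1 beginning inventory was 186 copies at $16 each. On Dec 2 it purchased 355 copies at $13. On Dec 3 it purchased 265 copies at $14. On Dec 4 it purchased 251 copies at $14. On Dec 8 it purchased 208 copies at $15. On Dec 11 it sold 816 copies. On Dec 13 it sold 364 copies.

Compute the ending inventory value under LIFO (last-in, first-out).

Ending inventory = $1,360

Dec 11, 816 sold [LIFO — newest first]: 208 @ $15 + 251 @ $14 + 265 @ $14 + 92 @ $13 = $11,540
Dec 13, 364 sold [LIFO — newest first]: 263 @ $13 + 101 @ $16 = $5,035
Total COGS = $11,540 + $5,035 = $16,575
Ending inventory: 85 @ $16 = $1,360
Check: goods available $17,935 = COGS $16,575 + ending $1,360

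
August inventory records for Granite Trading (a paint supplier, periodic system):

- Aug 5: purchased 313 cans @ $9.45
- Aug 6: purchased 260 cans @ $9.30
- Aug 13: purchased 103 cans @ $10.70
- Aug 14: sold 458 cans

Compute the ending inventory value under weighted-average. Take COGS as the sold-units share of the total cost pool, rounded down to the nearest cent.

Ending inventory = $2,089.05

Aug 14, sell 458: 458/676 × $6,477.95 → $4,388.90
Ending inventory (cost pool remaining) = $2,089.05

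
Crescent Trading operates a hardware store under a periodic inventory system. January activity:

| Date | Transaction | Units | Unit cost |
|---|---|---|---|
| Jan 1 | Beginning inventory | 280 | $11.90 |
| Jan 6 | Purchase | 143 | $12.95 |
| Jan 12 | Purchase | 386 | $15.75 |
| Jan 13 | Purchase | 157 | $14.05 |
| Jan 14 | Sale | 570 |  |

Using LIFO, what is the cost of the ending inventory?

Ending inventory = $4,834.20

Jan 14, 570 sold [LIFO — newest first]: 157 @ $14.05 + 386 @ $15.75 + 27 @ $12.95 = $8,635.00
Ending inventory: 280 @ $11.90 + 116 @ $12.95 = $4,834.20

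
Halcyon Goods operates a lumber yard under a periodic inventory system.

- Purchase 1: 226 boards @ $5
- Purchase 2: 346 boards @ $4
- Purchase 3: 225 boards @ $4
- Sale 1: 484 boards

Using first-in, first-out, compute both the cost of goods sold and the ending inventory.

Sale 1 (484) [FIFO — oldest first]: 226 @ $5 + 258 @ $4 = $2,162
Ending inventory: 88 @ $4 + 225 @ $4 = $1,252

COGS = $2,162; ending inventory = $1,252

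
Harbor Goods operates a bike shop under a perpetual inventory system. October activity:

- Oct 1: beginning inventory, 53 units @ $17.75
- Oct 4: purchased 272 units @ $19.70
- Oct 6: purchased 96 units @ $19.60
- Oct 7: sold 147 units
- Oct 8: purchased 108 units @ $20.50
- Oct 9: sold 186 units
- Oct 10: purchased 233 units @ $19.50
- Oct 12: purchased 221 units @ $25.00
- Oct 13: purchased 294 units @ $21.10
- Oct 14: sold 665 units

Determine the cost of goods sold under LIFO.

Oct 7, 147 sold [LIFO — newest first]: 96 @ $19.60 + 51 @ $19.70 = $2,886.30
Oct 9, 186 sold [LIFO — newest first]: 108 @ $20.50 + 78 @ $19.70 = $3,750.60
Oct 14, 665 sold [LIFO — newest first]: 294 @ $21.10 + 221 @ $25.00 + 150 @ $19.50 = $14,653.40
Total COGS = $2,886.30 + $3,750.60 + $14,653.40 = $21,290.30
Ending inventory: 53 @ $17.75 + 143 @ $19.70 + 83 @ $19.50 = $5,376.35
Check: goods available $26,666.65 = COGS $21,290.30 + ending $5,376.35

COGS = $21,290.30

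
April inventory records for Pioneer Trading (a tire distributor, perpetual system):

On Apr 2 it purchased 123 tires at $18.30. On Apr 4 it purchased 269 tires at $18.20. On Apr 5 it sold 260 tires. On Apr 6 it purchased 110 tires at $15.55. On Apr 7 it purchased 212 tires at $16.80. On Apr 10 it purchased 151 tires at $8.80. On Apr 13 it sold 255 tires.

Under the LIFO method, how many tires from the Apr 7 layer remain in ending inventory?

Apr 5, 260 sold [LIFO — newest first]: 260 @ $18.20 = $4,732.00
Apr 13, 255 sold [LIFO — newest first]: 151 @ $8.80 + 104 @ $16.80 = $3,076.00
Total COGS = $4,732.00 + $3,076.00 = $7,808.00
Ending inventory: 123 @ $18.30 + 9 @ $18.20 + 110 @ $15.55 + 108 @ $16.80 = $5,939.60
Check: goods available $13,747.60 = COGS $7,808.00 + ending $5,939.60

108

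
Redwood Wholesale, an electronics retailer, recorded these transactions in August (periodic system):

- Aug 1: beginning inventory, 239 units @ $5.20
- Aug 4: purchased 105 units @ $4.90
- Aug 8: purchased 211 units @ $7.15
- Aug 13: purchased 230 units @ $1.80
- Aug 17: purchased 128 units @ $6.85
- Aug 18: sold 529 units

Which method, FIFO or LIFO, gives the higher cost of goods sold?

FIFO COGS: 239 @ $5.20 + 105 @ $4.90 + 185 @ $7.15 = $3,080.05
LIFO COGS: 128 @ $6.85 + 230 @ $1.80 + 171 @ $7.15 = $2,513.45

FIFO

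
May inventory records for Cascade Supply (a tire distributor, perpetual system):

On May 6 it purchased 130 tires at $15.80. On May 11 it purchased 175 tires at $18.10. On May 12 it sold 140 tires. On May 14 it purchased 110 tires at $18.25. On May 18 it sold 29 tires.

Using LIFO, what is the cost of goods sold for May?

COGS = $3,063.25

May 12, 140 sold [LIFO — newest first]: 140 @ $18.10 = $2,534.00
May 18, 29 sold [LIFO — newest first]: 29 @ $18.25 = $529.25
Total COGS = $2,534.00 + $529.25 = $3,063.25
Ending inventory: 130 @ $15.80 + 35 @ $18.10 + 81 @ $18.25 = $4,165.75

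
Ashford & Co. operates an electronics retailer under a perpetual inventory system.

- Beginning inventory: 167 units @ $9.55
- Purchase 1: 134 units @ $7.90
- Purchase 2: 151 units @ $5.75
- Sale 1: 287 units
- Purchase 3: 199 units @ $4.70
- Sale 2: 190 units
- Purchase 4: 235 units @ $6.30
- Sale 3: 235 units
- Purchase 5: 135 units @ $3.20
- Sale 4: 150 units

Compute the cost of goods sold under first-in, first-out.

COGS = $5,786.30

Sale 1 (287) [FIFO — oldest first]: 167 @ $9.55 + 120 @ $7.90 = $2,542.85
Sale 2 (190) [FIFO — oldest first]: 14 @ $7.90 + 151 @ $5.75 + 25 @ $4.70 = $1,096.35
Sale 3 (235) [FIFO — oldest first]: 174 @ $4.70 + 61 @ $6.30 = $1,202.10
Sale 4 (150) [FIFO — oldest first]: 150 @ $6.30 = $945.00
Total COGS = $2,542.85 + $1,096.35 + $1,202.10 + $945.00 = $5,786.30
Ending inventory: 24 @ $6.30 + 135 @ $3.20 = $583.20
Check: goods available $6,369.50 = COGS $5,786.30 + ending $583.20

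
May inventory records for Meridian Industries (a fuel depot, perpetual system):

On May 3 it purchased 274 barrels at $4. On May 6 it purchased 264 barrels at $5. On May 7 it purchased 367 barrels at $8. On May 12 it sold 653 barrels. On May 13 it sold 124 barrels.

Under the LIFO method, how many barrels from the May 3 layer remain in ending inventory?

May 12, 653 sold [LIFO — newest first]: 367 @ $8 + 264 @ $5 + 22 @ $4 = $4,344
May 13, 124 sold [LIFO — newest first]: 124 @ $4 = $496
Total COGS = $4,344 + $496 = $4,840
Ending inventory: 128 @ $4 = $512

128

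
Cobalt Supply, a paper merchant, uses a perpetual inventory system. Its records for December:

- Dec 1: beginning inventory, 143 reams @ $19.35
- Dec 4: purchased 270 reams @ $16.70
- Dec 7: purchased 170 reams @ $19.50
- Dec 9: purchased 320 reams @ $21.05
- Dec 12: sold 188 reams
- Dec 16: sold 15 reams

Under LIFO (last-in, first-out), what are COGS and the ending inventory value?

COGS = $4,273.15; ending inventory = $13,053.90

Dec 12, 188 sold [LIFO — newest first]: 188 @ $21.05 = $3,957.40
Dec 16, 15 sold [LIFO — newest first]: 15 @ $21.05 = $315.75
Total COGS = $3,957.40 + $315.75 = $4,273.15
Ending inventory: 143 @ $19.35 + 270 @ $16.70 + 170 @ $19.50 + 117 @ $21.05 = $13,053.90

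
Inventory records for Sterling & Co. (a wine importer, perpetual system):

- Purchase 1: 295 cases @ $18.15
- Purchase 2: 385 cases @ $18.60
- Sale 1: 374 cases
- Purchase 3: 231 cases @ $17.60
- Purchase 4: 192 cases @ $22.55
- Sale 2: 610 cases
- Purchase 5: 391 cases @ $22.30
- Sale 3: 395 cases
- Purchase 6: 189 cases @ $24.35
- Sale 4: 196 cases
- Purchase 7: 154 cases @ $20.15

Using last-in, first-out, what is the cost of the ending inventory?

Sale 1 (374) [LIFO — newest first]: 374 @ $18.60 = $6,956.40
Sale 2 (610) [LIFO — newest first]: 192 @ $22.55 + 231 @ $17.60 + 11 @ $18.60 + 176 @ $18.15 = $11,794.20
Sale 3 (395) [LIFO — newest first]: 391 @ $22.30 + 4 @ $18.15 = $8,791.90
Sale 4 (196) [LIFO — newest first]: 189 @ $24.35 + 7 @ $18.15 = $4,729.20
Total COGS = $6,956.40 + $11,794.20 + $8,791.90 + $4,729.20 = $32,271.70
Ending inventory: 108 @ $18.15 + 154 @ $20.15 = $5,063.30

Ending inventory = $5,063.30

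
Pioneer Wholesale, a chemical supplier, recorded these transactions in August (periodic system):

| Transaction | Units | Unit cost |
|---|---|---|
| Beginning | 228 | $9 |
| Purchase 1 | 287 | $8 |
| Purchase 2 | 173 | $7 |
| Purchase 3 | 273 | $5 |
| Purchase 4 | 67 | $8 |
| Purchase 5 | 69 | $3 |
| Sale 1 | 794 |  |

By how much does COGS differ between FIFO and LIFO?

$1,074

FIFO COGS: 228 @ $9 + 287 @ $8 + 173 @ $7 + 106 @ $5 = $6,089
LIFO COGS: 69 @ $3 + 67 @ $8 + 273 @ $5 + 173 @ $7 + 212 @ $8 = $5,015
Difference = |$6,089 − $5,015| = $1,074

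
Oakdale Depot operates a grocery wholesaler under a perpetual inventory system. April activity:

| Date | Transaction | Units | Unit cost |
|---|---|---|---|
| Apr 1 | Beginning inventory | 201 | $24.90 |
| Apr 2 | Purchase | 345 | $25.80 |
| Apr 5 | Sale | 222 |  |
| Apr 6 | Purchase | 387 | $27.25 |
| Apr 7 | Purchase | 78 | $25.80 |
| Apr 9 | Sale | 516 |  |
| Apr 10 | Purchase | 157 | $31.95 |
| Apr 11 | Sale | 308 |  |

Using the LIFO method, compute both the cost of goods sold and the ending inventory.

COGS = $28,442.40; ending inventory = $3,037.80

Apr 5, 222 sold [LIFO — newest first]: 222 @ $25.80 = $5,727.60
Apr 9, 516 sold [LIFO — newest first]: 78 @ $25.80 + 387 @ $27.25 + 51 @ $25.80 = $13,873.95
Apr 11, 308 sold [LIFO — newest first]: 157 @ $31.95 + 72 @ $25.80 + 79 @ $24.90 = $8,840.85
Total COGS = $5,727.60 + $13,873.95 + $8,840.85 = $28,442.40
Ending inventory: 122 @ $24.90 = $3,037.80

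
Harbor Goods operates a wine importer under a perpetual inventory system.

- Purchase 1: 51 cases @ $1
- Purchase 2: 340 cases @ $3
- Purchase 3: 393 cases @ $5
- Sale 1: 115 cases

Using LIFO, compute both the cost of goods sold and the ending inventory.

COGS = $575; ending inventory = $2,461

Sale 1 (115) [LIFO — newest first]: 115 @ $5 = $575
Ending inventory: 51 @ $1 + 340 @ $3 + 278 @ $5 = $2,461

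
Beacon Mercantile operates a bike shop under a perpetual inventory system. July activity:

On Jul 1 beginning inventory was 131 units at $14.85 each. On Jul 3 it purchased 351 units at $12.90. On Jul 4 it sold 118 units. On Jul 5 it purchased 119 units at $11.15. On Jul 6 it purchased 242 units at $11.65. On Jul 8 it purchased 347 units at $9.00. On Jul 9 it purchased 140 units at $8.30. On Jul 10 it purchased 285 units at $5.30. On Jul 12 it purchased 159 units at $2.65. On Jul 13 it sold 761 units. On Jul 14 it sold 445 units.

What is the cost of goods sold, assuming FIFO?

Jul 4, 118 sold [FIFO — oldest first]: 118 @ $14.85 = $1,752.30
Jul 13, 761 sold [FIFO — oldest first]: 13 @ $14.85 + 351 @ $12.90 + 119 @ $11.15 + 242 @ $11.65 + 36 @ $9.00 = $9,191.10
Jul 14, 445 sold [FIFO — oldest first]: 311 @ $9.00 + 134 @ $8.30 = $3,911.20
Total COGS = $1,752.30 + $9,191.10 + $3,911.20 = $14,854.60
Ending inventory: 6 @ $8.30 + 285 @ $5.30 + 159 @ $2.65 = $1,981.65

COGS = $14,854.60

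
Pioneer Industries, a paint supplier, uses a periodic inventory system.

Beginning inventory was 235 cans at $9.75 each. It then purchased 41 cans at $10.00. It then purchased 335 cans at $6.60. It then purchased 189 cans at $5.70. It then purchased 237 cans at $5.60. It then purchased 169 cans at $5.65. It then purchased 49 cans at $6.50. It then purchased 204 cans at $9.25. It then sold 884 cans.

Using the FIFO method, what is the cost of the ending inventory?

Ending inventory = $4,017.15

Sale 1 (884) [FIFO — oldest first]: 235 @ $9.75 + 41 @ $10.00 + 335 @ $6.60 + 189 @ $5.70 + 84 @ $5.60 = $6,459.95
Ending inventory: 153 @ $5.60 + 169 @ $5.65 + 49 @ $6.50 + 204 @ $9.25 = $4,017.15
Check: goods available $10,477.10 = COGS $6,459.95 + ending $4,017.15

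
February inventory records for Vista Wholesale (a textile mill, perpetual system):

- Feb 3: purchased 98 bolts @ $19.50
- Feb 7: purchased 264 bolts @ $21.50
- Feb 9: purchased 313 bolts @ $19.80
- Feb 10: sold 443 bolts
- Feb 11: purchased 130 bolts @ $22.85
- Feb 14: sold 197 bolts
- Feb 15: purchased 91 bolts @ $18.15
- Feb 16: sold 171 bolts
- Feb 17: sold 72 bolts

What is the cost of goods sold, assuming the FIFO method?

Feb 10, 443 sold [FIFO — oldest first]: 98 @ $19.50 + 264 @ $21.50 + 81 @ $19.80 = $9,190.80
Feb 14, 197 sold [FIFO — oldest first]: 197 @ $19.80 = $3,900.60
Feb 16, 171 sold [FIFO — oldest first]: 35 @ $19.80 + 130 @ $22.85 + 6 @ $18.15 = $3,772.40
Feb 17, 72 sold [FIFO — oldest first]: 72 @ $18.15 = $1,306.80
Total COGS = $9,190.80 + $3,900.60 + $3,772.40 + $1,306.80 = $18,170.60
Ending inventory: 13 @ $18.15 = $235.95
Check: goods available $18,406.55 = COGS $18,170.60 + ending $235.95

COGS = $18,170.60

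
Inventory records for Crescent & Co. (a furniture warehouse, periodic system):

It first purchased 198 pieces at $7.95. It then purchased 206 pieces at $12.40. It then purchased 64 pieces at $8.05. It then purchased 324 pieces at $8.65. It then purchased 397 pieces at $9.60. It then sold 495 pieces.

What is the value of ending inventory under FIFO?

Sale 1 (495) [FIFO — oldest first]: 198 @ $7.95 + 206 @ $12.40 + 64 @ $8.05 + 27 @ $8.65 = $4,877.25
Ending inventory: 297 @ $8.65 + 397 @ $9.60 = $6,380.25
Check: goods available $11,257.50 = COGS $4,877.25 + ending $6,380.25

Ending inventory = $6,380.25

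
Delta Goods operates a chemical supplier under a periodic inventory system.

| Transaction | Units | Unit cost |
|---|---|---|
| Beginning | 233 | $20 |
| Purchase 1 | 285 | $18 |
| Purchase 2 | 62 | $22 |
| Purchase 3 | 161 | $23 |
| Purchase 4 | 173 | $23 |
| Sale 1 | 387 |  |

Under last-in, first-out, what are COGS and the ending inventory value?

Sale 1 (387) [LIFO — newest first]: 173 @ $23 + 161 @ $23 + 53 @ $22 = $8,848
Ending inventory: 233 @ $20 + 285 @ $18 + 9 @ $22 = $9,988

COGS = $8,848; ending inventory = $9,988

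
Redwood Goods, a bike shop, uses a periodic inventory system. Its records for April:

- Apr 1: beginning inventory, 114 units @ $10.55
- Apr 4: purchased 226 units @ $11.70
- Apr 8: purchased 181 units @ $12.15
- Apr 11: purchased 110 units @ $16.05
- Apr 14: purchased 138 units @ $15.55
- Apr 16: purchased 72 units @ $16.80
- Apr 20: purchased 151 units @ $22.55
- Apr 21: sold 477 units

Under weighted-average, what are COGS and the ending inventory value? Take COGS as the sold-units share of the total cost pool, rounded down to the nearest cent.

COGS = $7,006.94; ending inventory = $7,565.16

Apr 21, sell 477: 477/992 × $14,572.10 → $7,006.94
Ending inventory (cost pool remaining) = $7,565.16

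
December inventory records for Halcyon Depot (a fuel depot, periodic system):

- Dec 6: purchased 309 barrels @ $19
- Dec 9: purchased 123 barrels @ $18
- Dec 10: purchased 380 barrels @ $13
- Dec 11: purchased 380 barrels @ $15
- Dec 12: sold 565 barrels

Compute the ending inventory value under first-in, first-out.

Ending inventory = $8,911

Dec 12, 565 sold [FIFO — oldest first]: 309 @ $19 + 123 @ $18 + 133 @ $13 = $9,814
Ending inventory: 247 @ $13 + 380 @ $15 = $8,911
Check: goods available $18,725 = COGS $9,814 + ending $8,911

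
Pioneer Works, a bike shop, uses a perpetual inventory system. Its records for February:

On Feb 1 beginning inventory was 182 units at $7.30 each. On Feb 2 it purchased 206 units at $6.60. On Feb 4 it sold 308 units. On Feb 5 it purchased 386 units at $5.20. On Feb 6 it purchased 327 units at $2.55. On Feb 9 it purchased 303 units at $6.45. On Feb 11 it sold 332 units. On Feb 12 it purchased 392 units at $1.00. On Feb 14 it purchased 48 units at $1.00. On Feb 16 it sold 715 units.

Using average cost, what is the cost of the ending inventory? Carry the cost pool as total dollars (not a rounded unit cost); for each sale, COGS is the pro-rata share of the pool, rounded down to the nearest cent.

Ending inventory = $1,693.29

After Feb 1: 182 on hand, pool $1,328.60 (≈ $7.3000 each)
After Feb 2: 388 on hand, pool $2,688.20 (≈ $6.9284 each)
Feb 4, sell 308: 308/388 × $2,688.20 → $2,133.93
After Feb 5: 466 on hand, pool $2,561.47 (≈ $5.4967 each)
After Feb 6: 793 on hand, pool $3,395.32 (≈ $4.2816 each)
After Feb 9: 1096 on hand, pool $5,349.67 (≈ $4.8811 each)
Feb 11, sell 332: 332/1096 × $5,349.67 → $1,620.52
After Feb 12: 1156 on hand, pool $4,121.15 (≈ $3.5650 each)
After Feb 14: 1204 on hand, pool $4,169.15 (≈ $3.4627 each)
Feb 16, sell 715: 715/1204 × $4,169.15 → $2,475.86
Total COGS = $2,133.93 + $1,620.52 + $2,475.86 = $6,230.31
Ending inventory (cost pool remaining) = $1,693.29
Check: goods available $7,923.60 = COGS $6,230.31 + ending $1,693.29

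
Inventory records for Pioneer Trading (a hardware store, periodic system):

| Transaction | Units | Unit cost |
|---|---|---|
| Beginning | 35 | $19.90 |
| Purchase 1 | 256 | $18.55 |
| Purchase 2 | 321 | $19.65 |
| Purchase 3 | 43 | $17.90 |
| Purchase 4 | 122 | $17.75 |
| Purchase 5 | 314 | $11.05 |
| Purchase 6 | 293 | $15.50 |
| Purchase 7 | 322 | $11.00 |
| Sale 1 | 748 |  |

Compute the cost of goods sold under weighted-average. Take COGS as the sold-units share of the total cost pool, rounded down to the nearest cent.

Sale 1, sell 748: 748/1706 × $26,241.35 → $11,505.58
Ending inventory (cost pool remaining) = $14,735.77
Check: goods available $26,241.35 = COGS $11,505.58 + ending $14,735.77

COGS = $11,505.58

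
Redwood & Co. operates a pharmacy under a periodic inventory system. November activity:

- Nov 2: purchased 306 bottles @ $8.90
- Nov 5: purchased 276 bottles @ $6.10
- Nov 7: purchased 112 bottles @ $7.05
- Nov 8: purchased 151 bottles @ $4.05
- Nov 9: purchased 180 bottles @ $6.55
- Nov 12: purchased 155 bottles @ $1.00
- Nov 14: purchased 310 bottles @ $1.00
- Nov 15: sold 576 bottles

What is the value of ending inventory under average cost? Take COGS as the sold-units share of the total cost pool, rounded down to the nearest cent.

Ending inventory = $4,571.32

Nov 15, sell 576: 576/1490 × $7,452.15 → $2,880.83
Ending inventory (cost pool remaining) = $4,571.32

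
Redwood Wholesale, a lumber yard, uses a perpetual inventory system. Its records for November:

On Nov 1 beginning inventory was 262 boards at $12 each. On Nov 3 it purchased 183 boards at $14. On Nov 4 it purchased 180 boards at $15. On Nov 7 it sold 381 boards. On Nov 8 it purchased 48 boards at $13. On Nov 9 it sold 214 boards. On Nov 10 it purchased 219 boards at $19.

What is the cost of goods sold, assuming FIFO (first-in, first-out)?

COGS = $7,956

Nov 7, 381 sold [FIFO — oldest first]: 262 @ $12 + 119 @ $14 = $4,810
Nov 9, 214 sold [FIFO — oldest first]: 64 @ $14 + 150 @ $15 = $3,146
Total COGS = $4,810 + $3,146 = $7,956
Ending inventory: 30 @ $15 + 48 @ $13 + 219 @ $19 = $5,235
Check: goods available $13,191 = COGS $7,956 + ending $5,235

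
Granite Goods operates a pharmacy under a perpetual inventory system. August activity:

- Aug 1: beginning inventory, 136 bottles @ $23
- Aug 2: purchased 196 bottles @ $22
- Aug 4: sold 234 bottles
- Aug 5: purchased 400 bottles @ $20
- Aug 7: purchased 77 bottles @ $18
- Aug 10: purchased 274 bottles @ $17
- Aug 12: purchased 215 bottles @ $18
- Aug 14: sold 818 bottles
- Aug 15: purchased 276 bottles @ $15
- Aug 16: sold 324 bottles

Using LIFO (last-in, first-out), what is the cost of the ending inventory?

Aug 4, 234 sold [LIFO — newest first]: 196 @ $22 + 38 @ $23 = $5,186
Aug 14, 818 sold [LIFO — newest first]: 215 @ $18 + 274 @ $17 + 77 @ $18 + 252 @ $20 = $14,954
Aug 16, 324 sold [LIFO — newest first]: 276 @ $15 + 48 @ $20 = $5,100
Total COGS = $5,186 + $14,954 + $5,100 = $25,240
Ending inventory: 98 @ $23 + 100 @ $20 = $4,254

Ending inventory = $4,254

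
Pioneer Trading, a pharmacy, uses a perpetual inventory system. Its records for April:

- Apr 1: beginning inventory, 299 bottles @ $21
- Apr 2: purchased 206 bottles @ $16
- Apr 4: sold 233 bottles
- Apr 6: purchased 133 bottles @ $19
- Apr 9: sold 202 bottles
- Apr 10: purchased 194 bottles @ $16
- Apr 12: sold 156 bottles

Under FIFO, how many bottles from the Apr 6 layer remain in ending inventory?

Apr 4, 233 sold [FIFO — oldest first]: 233 @ $21 = $4,893
Apr 9, 202 sold [FIFO — oldest first]: 66 @ $21 + 136 @ $16 = $3,562
Apr 12, 156 sold [FIFO — oldest first]: 70 @ $16 + 86 @ $19 = $2,754
Total COGS = $4,893 + $3,562 + $2,754 = $11,209
Ending inventory: 47 @ $19 + 194 @ $16 = $3,997
Check: goods available $15,206 = COGS $11,209 + ending $3,997

47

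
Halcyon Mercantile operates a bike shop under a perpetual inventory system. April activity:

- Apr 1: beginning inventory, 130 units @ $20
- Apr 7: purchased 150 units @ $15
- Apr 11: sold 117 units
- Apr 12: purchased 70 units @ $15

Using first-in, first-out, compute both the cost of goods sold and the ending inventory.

COGS = $2,340; ending inventory = $3,560

Apr 11, 117 sold [FIFO — oldest first]: 117 @ $20 = $2,340
Ending inventory: 13 @ $20 + 150 @ $15 + 70 @ $15 = $3,560
Check: goods available $5,900 = COGS $2,340 + ending $3,560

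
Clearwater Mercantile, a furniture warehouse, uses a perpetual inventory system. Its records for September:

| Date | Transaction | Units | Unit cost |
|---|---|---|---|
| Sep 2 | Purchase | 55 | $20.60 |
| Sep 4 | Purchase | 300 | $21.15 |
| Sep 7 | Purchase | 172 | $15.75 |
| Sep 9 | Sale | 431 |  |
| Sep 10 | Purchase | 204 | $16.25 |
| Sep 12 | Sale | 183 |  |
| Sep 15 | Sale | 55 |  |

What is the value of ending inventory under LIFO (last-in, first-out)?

Ending inventory = $1,281.05

Sep 9, 431 sold [LIFO — newest first]: 172 @ $15.75 + 259 @ $21.15 = $8,186.85
Sep 12, 183 sold [LIFO — newest first]: 183 @ $16.25 = $2,973.75
Sep 15, 55 sold [LIFO — newest first]: 21 @ $16.25 + 34 @ $21.15 = $1,060.35
Total COGS = $8,186.85 + $2,973.75 + $1,060.35 = $12,220.95
Ending inventory: 55 @ $20.60 + 7 @ $21.15 = $1,281.05
Check: goods available $13,502.00 = COGS $12,220.95 + ending $1,281.05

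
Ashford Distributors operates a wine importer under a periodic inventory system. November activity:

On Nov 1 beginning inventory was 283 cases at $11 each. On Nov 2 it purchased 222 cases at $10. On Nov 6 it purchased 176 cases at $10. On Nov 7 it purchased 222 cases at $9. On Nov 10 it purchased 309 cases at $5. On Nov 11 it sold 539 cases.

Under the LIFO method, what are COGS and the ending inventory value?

Nov 11, 539 sold [LIFO — newest first]: 309 @ $5 + 222 @ $9 + 8 @ $10 = $3,623
Ending inventory: 283 @ $11 + 222 @ $10 + 168 @ $10 = $7,013

COGS = $3,623; ending inventory = $7,013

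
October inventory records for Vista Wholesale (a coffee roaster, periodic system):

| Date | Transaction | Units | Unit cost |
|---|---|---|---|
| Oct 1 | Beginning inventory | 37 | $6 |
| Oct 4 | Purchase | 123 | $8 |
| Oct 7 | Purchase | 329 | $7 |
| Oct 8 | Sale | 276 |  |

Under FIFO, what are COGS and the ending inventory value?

Oct 8, 276 sold [FIFO — oldest first]: 37 @ $6 + 123 @ $8 + 116 @ $7 = $2,018
Ending inventory: 213 @ $7 = $1,491

COGS = $2,018; ending inventory = $1,491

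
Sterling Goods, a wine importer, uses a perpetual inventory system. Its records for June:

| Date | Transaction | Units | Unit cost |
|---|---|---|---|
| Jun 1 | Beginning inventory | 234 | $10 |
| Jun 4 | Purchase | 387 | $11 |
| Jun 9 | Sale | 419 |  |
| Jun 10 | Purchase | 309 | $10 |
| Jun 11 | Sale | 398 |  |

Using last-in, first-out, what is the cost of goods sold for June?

Jun 9, 419 sold [LIFO — newest first]: 387 @ $11 + 32 @ $10 = $4,577
Jun 11, 398 sold [LIFO — newest first]: 309 @ $10 + 89 @ $10 = $3,980
Total COGS = $4,577 + $3,980 = $8,557
Ending inventory: 113 @ $10 = $1,130

COGS = $8,557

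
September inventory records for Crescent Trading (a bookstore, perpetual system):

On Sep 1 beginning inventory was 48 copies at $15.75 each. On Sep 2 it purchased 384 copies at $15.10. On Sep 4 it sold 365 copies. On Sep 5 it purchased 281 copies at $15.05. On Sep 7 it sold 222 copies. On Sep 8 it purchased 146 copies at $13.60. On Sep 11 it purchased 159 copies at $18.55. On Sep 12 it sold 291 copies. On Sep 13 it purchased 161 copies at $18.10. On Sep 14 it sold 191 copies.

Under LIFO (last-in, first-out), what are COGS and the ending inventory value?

COGS = $16,942.55; ending inventory = $1,690.05

Sep 4, 365 sold [LIFO — newest first]: 365 @ $15.10 = $5,511.50
Sep 7, 222 sold [LIFO — newest first]: 222 @ $15.05 = $3,341.10
Sep 12, 291 sold [LIFO — newest first]: 159 @ $18.55 + 132 @ $13.60 = $4,744.65
Sep 14, 191 sold [LIFO — newest first]: 161 @ $18.10 + 14 @ $13.60 + 16 @ $15.05 = $3,345.30
Total COGS = $5,511.50 + $3,341.10 + $4,744.65 + $3,345.30 = $16,942.55
Ending inventory: 48 @ $15.75 + 19 @ $15.10 + 43 @ $15.05 = $1,690.05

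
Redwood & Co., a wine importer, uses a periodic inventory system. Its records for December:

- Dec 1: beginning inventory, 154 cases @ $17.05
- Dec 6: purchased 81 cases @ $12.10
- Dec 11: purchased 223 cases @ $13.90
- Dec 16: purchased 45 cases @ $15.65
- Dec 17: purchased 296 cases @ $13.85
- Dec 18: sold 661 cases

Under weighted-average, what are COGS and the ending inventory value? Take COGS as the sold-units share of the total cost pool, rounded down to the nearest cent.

COGS = $9,521.50; ending inventory = $1,987.85

Dec 18, sell 661: 661/799 × $11,509.35 → $9,521.50
Ending inventory (cost pool remaining) = $1,987.85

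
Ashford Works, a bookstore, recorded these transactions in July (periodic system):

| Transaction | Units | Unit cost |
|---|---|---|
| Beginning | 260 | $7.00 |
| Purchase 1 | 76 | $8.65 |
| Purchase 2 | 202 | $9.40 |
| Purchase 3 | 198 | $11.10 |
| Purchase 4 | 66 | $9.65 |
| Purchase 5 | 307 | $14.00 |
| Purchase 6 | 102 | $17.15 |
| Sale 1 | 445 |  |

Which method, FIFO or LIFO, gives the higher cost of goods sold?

LIFO

FIFO COGS: 260 @ $7.00 + 76 @ $8.65 + 109 @ $9.40 = $3,502.00
LIFO COGS: 102 @ $17.15 + 307 @ $14.00 + 36 @ $9.65 = $6,394.70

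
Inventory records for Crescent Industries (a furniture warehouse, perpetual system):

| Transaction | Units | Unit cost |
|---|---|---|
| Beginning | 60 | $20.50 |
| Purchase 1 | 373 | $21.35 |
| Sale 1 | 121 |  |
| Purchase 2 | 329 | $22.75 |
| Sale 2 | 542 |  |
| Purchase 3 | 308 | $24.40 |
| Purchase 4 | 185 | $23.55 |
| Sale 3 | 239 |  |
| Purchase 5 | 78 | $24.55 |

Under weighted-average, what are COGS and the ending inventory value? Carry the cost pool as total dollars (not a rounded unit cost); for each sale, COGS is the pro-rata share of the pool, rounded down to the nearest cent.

After Beginning: 60 on hand, pool $1,230.00 (≈ $20.5000 each)
After Purchase 1: 433 on hand, pool $9,193.55 (≈ $21.2322 each)
Sale 1, sell 121: 121/433 × $9,193.55 → $2,569.09
After Purchase 2: 641 on hand, pool $14,109.21 (≈ $22.0112 each)
Sale 2, sell 542: 542/641 × $14,109.21 → $11,930.09
After Purchase 3: 407 on hand, pool $9,694.32 (≈ $23.8190 each)
After Purchase 4: 592 on hand, pool $14,051.07 (≈ $23.7349 each)
Sale 3, sell 239: 239/592 × $14,051.07 → $5,672.64
After Purchase 5: 431 on hand, pool $10,293.33 (≈ $23.8824 each)
Total COGS = $2,569.09 + $11,930.09 + $5,672.64 = $20,171.82
Ending inventory (cost pool remaining) = $10,293.33

COGS = $20,171.82; ending inventory = $10,293.33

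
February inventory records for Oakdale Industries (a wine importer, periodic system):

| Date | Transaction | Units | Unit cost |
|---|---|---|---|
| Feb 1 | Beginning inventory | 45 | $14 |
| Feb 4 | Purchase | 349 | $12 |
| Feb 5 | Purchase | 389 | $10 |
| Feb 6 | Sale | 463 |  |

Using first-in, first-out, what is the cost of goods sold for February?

Feb 6, 463 sold [FIFO — oldest first]: 45 @ $14 + 349 @ $12 + 69 @ $10 = $5,508
Ending inventory: 320 @ $10 = $3,200
Check: goods available $8,708 = COGS $5,508 + ending $3,200

COGS = $5,508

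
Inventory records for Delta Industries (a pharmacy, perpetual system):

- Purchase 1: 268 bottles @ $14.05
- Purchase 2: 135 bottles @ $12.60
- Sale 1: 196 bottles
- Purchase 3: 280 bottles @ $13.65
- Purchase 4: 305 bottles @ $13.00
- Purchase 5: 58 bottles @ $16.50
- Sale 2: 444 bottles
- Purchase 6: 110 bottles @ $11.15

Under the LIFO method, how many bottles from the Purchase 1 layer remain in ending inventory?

Sale 1 (196) [LIFO — newest first]: 135 @ $12.60 + 61 @ $14.05 = $2,558.05
Sale 2 (444) [LIFO — newest first]: 58 @ $16.50 + 305 @ $13.00 + 81 @ $13.65 = $6,027.65
Total COGS = $2,558.05 + $6,027.65 = $8,585.70
Ending inventory: 207 @ $14.05 + 199 @ $13.65 + 110 @ $11.15 = $6,851.20
Check: goods available $15,436.90 = COGS $8,585.70 + ending $6,851.20

207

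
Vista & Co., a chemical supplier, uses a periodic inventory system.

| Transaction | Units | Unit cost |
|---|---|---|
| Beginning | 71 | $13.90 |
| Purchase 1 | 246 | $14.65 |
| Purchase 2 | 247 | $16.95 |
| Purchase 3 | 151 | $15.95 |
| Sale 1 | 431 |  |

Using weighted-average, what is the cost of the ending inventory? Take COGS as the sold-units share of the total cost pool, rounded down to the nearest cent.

Ending inventory = $4,443.08

Sale 1, sell 431: 431/715 × $11,185.90 → $6,742.82
Ending inventory (cost pool remaining) = $4,443.08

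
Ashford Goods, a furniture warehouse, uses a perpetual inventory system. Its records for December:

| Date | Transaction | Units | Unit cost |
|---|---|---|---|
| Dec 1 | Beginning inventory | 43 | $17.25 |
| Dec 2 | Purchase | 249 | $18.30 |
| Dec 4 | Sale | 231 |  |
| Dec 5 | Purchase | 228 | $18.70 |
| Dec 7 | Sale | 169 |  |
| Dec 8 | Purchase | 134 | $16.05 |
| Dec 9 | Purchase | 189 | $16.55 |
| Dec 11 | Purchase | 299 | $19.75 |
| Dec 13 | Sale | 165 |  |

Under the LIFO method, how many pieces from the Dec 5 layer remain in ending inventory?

59

Dec 4, 231 sold [LIFO — newest first]: 231 @ $18.30 = $4,227.30
Dec 7, 169 sold [LIFO — newest first]: 169 @ $18.70 = $3,160.30
Dec 13, 165 sold [LIFO — newest first]: 165 @ $19.75 = $3,258.75
Total COGS = $4,227.30 + $3,160.30 + $3,258.75 = $10,646.35
Ending inventory: 43 @ $17.25 + 18 @ $18.30 + 59 @ $18.70 + 134 @ $16.05 + 189 @ $16.55 + 134 @ $19.75 = $10,099.60
Check: goods available $20,745.95 = COGS $10,646.35 + ending $10,099.60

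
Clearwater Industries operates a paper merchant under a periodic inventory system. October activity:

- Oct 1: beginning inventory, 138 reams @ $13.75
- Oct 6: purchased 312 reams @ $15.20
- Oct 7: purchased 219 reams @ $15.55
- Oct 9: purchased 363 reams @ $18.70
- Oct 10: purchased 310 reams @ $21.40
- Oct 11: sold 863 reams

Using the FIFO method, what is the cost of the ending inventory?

Oct 11, 863 sold [FIFO — oldest first]: 138 @ $13.75 + 312 @ $15.20 + 219 @ $15.55 + 194 @ $18.70 = $13,673.15
Ending inventory: 169 @ $18.70 + 310 @ $21.40 = $9,794.30
Check: goods available $23,467.45 = COGS $13,673.15 + ending $9,794.30

Ending inventory = $9,794.30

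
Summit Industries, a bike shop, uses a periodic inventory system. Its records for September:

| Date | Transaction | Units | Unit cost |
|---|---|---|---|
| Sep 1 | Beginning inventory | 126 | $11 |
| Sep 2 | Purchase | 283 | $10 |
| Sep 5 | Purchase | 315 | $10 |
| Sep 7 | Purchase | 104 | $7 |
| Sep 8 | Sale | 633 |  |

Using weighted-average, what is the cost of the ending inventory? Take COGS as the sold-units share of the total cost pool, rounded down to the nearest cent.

Sep 8, sell 633: 633/828 × $8,094.00 → $6,187.80
Ending inventory (cost pool remaining) = $1,906.20

Ending inventory = $1,906.20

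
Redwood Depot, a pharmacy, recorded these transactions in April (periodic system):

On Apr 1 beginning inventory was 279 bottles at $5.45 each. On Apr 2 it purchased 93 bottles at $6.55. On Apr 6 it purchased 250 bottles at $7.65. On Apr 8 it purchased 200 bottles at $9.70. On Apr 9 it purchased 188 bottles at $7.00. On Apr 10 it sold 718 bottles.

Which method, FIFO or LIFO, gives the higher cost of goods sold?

LIFO

FIFO COGS: 279 @ $5.45 + 93 @ $6.55 + 250 @ $7.65 + 96 @ $9.70 = $4,973.40
LIFO COGS: 188 @ $7.00 + 200 @ $9.70 + 250 @ $7.65 + 80 @ $6.55 = $5,692.50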